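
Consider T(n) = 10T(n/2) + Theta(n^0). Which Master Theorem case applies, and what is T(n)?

Master Theorem for T(n) = 10T(n/2) + O(n^0):

a = 10, b = 2, c = 0
log_b(a) = log_2(10) = 3.3219

Case 1: c = 0 < log_2(10) = 3.3219
T(n) = O(n^(log_2 10))

For T(n) = 10T(n/2) + O(n^0): log_2(10) = 3.3219. This is Case 1 of the Master Theorem (c < log_b(a), work dominated by leaves), giving O(n^(log_2 10)).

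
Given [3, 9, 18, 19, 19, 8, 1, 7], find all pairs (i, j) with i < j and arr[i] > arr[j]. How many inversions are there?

Finding inversions in [3, 9, 18, 19, 19, 8, 1, 7]:

(0, 6): arr[0]=3 > arr[6]=1
(1, 5): arr[1]=9 > arr[5]=8
(1, 6): arr[1]=9 > arr[6]=1
(1, 7): arr[1]=9 > arr[7]=7
(2, 5): arr[2]=18 > arr[5]=8
(2, 6): arr[2]=18 > arr[6]=1
(2, 7): arr[2]=18 > arr[7]=7
(3, 5): arr[3]=19 > arr[5]=8
(3, 6): arr[3]=19 > arr[6]=1
(3, 7): arr[3]=19 > arr[7]=7
(4, 5): arr[4]=19 > arr[5]=8
(4, 6): arr[4]=19 > arr[6]=1
(4, 7): arr[4]=19 > arr[7]=7
(5, 6): arr[5]=8 > arr[6]=1
(5, 7): arr[5]=8 > arr[7]=7

Total inversions: 15

The array has 15 inversion(s): (0,6), (1,5), (1,6), (1,7), (2,5), (2,6), (2,7), (3,5), (3,6), (3,7), (4,5), (4,6), (4,7), (5,6), (5,7). Each pair (i,j) satisfies i < j and arr[i] > arr[j].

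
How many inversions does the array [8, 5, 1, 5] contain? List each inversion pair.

Finding inversions in [8, 5, 1, 5]:

(0, 1): arr[0]=8 > arr[1]=5
(0, 2): arr[0]=8 > arr[2]=1
(0, 3): arr[0]=8 > arr[3]=5
(1, 2): arr[1]=5 > arr[2]=1

Total inversions: 4

The array has 4 inversion(s): (0,1), (0,2), (0,3), (1,2). Each pair (i,j) satisfies i < j and arr[i] > arr[j].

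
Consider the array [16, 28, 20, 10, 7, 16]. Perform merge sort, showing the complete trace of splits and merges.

Merge sort trace:

Split: [16, 28, 20, 10, 7, 16] -> [16, 28, 20] and [10, 7, 16]
  Split: [16, 28, 20] -> [16] and [28, 20]
    Split: [28, 20] -> [28] and [20]
    Merge: [28] + [20] -> [20, 28]
  Merge: [16] + [20, 28] -> [16, 20, 28]
  Split: [10, 7, 16] -> [10] and [7, 16]
    Split: [7, 16] -> [7] and [16]
    Merge: [7] + [16] -> [7, 16]
  Merge: [10] + [7, 16] -> [7, 10, 16]
Merge: [16, 20, 28] + [7, 10, 16] -> [7, 10, 16, 16, 20, 28]

Final sorted array: [7, 10, 16, 16, 20, 28]

The merge sort proceeds by recursively splitting the array and merging sorted halves.
After all merges, the sorted array is [7, 10, 16, 16, 20, 28].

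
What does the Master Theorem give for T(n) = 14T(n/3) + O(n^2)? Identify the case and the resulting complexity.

Master Theorem for T(n) = 14T(n/3) + O(n^2):

a = 14, b = 3, c = 2
log_b(a) = log_3(14) = 2.4022

Case 1: c = 2 < log_3(14) = 2.4022
T(n) = O(n^(log_3 14))

For T(n) = 14T(n/3) + O(n^2): log_3(14) = 2.4022. This is Case 1 of the Master Theorem (c < log_b(a), work dominated by leaves), giving O(n^(log_3 14)).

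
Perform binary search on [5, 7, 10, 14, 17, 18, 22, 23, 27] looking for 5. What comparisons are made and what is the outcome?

Binary search for 5 in [5, 7, 10, 14, 17, 18, 22, 23, 27]:

lo=0, hi=8, mid=4, arr[mid]=17 -> 17 > 5, search left half
lo=0, hi=3, mid=1, arr[mid]=7 -> 7 > 5, search left half
lo=0, hi=0, mid=0, arr[mid]=5 -> Found target at index 0!

Binary search finds 5 at index 0 after 3 comparisons. The search repeatedly halves the search space by comparing with the middle element.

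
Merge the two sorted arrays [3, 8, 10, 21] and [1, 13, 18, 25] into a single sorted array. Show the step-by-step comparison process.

Merging process:

Compare 3 vs 1: take 1 from right. Merged: [1]
Compare 3 vs 13: take 3 from left. Merged: [1, 3]
Compare 8 vs 13: take 8 from left. Merged: [1, 3, 8]
Compare 10 vs 13: take 10 from left. Merged: [1, 3, 8, 10]
Compare 21 vs 13: take 13 from right. Merged: [1, 3, 8, 10, 13]
Compare 21 vs 18: take 18 from right. Merged: [1, 3, 8, 10, 13, 18]
Compare 21 vs 25: take 21 from left. Merged: [1, 3, 8, 10, 13, 18, 21]
Append remaining from right: [25]. Merged: [1, 3, 8, 10, 13, 18, 21, 25]

Final merged array: [1, 3, 8, 10, 13, 18, 21, 25]
Total comparisons: 7

The merged array is [1, 3, 8, 10, 13, 18, 21, 25], requiring 7 comparisons. The merge step runs in O(n) time where n is the total number of elements.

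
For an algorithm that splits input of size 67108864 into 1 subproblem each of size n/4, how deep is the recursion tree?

For divide and conquer with division factor 4:

Problem sizes at each level:
Level 0: 67108864
Level 1: 16777216
Level 2: 4194304
Level 3: 1048576
Level 4: 262144
Level 5: 65536
Level 6: 16384
Level 7: 4096
Level 8: 1024
Level 9: 256
Level 10: 64
Level 11: 16
Level 12: 4
Level 13: 1

The root is level 0 and the size-1 base case is level 13 (the tree spans levels 0 through 13, i.e. 14 levels counting the root), so the depth is the number of divisions: log_4(67108864) = 13

The recursion tree depth is log_4(67108864) = 13. At each level, the problem size is divided by 4, so it takes 13 divisions to reduce to a base case of size 1. The algorithm makes 1 recursive call at each level.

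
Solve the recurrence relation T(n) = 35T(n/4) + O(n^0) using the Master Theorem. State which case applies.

Master Theorem for T(n) = 35T(n/4) + O(n^0):

a = 35, b = 4, c = 0
log_b(a) = log_4(35) = 2.5646

Case 1: c = 0 < log_4(35) = 2.5646
T(n) = O(n^(log_4 35))

For T(n) = 35T(n/4) + O(n^0): log_4(35) = 2.5646. This is Case 1 of the Master Theorem (c < log_b(a), work dominated by leaves), giving O(n^(log_4 35)).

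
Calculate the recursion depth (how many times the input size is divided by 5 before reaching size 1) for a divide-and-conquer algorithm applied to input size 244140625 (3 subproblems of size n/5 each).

For divide and conquer with division factor 5:

Problem sizes at each level:
Level 0: 244140625
Level 1: 48828125
Level 2: 9765625
Level 3: 1953125
Level 4: 390625
Level 5: 78125
Level 6: 15625
Level 7: 3125
Level 8: 625
Level 9: 125
Level 10: 25
Level 11: 5
Level 12: 1

The root is level 0 and the size-1 base case is level 12 (the tree spans levels 0 through 12, i.e. 13 levels counting the root), so the depth is the number of divisions: log_5(244140625) = 12

The recursion tree depth is log_5(244140625) = 12. At each level, the problem size is divided by 5, so it takes 12 divisions to reduce to a base case of size 1. The algorithm makes 3 recursive calls at each level.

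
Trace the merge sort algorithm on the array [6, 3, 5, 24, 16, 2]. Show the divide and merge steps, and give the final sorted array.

Merge sort trace:

Split: [6, 3, 5, 24, 16, 2] -> [6, 3, 5] and [24, 16, 2]
  Split: [6, 3, 5] -> [6] and [3, 5]
    Split: [3, 5] -> [3] and [5]
    Merge: [3] + [5] -> [3, 5]
  Merge: [6] + [3, 5] -> [3, 5, 6]
  Split: [24, 16, 2] -> [24] and [16, 2]
    Split: [16, 2] -> [16] and [2]
    Merge: [16] + [2] -> [2, 16]
  Merge: [24] + [2, 16] -> [2, 16, 24]
Merge: [3, 5, 6] + [2, 16, 24] -> [2, 3, 5, 6, 16, 24]

Final sorted array: [2, 3, 5, 6, 16, 24]

The merge sort proceeds by recursively splitting the array and merging sorted halves.
After all merges, the sorted array is [2, 3, 5, 6, 16, 24].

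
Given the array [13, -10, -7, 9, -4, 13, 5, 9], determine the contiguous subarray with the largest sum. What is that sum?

Using Kadane's algorithm on [13, -10, -7, 9, -4, 13, 5, 9]:

Scanning through the array:
Position 1 (value -10): max_ending_here = 3, max_so_far = 13
Position 2 (value -7): max_ending_here = -4, max_so_far = 13
Position 3 (value 9): max_ending_here = 9, max_so_far = 13
Position 4 (value -4): max_ending_here = 5, max_so_far = 13
Position 5 (value 13): max_ending_here = 18, max_so_far = 18
Position 6 (value 5): max_ending_here = 23, max_so_far = 23
Position 7 (value 9): max_ending_here = 32, max_so_far = 32

Maximum subarray: [9, -4, 13, 5, 9]
Maximum sum: 32

The maximum subarray is [9, -4, 13, 5, 9] with sum 32. This subarray runs from index 3 to index 7.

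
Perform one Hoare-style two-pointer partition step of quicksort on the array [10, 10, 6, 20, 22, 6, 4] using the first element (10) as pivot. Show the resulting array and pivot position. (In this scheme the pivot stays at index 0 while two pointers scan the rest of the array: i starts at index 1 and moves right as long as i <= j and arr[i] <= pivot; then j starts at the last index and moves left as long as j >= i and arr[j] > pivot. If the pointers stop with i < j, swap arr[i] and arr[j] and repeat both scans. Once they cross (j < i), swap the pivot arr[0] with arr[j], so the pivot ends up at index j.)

Hoare-style two-pointer partition with pivot = 10:

Initial array: [10, 10, 6, 20, 22, 6, 4]

Pointers start at i = 1, j = 6.
i stops at index 3 (arr[3]=20 > 10), j stops at index 6 (arr[6]=4 <= 10): swap arr[3] and arr[6], array becomes [10, 10, 6, 4, 22, 6, 20]
i stops at index 4 (arr[4]=22 > 10), j stops at index 5 (arr[5]=6 <= 10): swap arr[4] and arr[5], array becomes [10, 10, 6, 4, 6, 22, 20]
i ends at 5, j ends at 4: the pointers have crossed (j < i), so scanning stops.

Swap pivot arr[0] with arr[4] to place pivot at position 4: [6, 10, 6, 4, 10, 22, 20]
Pivot position: 4

After partitioning with pivot 10, the array becomes [6, 10, 6, 4, 10, 22, 20]. The pivot is placed at index 4. All elements to the left of the pivot are <= 10, and all elements to the right are > 10.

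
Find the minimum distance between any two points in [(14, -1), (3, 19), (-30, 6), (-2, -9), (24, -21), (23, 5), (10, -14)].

Computing all pairwise distances among 7 points:

d((14, -1), (3, 19)) = 22.8254
d((14, -1), (-30, 6)) = 44.5533
d((14, -1), (-2, -9)) = 17.8885
d((14, -1), (24, -21)) = 22.3607
d((14, -1), (23, 5)) = 10.8167 <-- minimum
d((14, -1), (10, -14)) = 13.6015
d((3, 19), (-30, 6)) = 35.4683
d((3, 19), (-2, -9)) = 28.4429
d((3, 19), (24, -21)) = 45.1774
d((3, 19), (23, 5)) = 24.4131
d((3, 19), (10, -14)) = 33.7343
d((-30, 6), (-2, -9)) = 31.7648
d((-30, 6), (24, -21)) = 60.3738
d((-30, 6), (23, 5)) = 53.0094
d((-30, 6), (10, -14)) = 44.7214
d((-2, -9), (24, -21)) = 28.6356
d((-2, -9), (23, 5)) = 28.6531
d((-2, -9), (10, -14)) = 13.0
d((24, -21), (23, 5)) = 26.0192
d((24, -21), (10, -14)) = 15.6525
d((23, 5), (10, -14)) = 23.0217

Closest pair: (14, -1) and (23, 5) with distance 10.8167

The closest pair is (14, -1) and (23, 5) with Euclidean distance 10.8167. For 7 points, brute-force pairwise comparison is shown above. For large n, the divide-and-conquer algorithm (sort by x, recurse on halves, check the dividing strip) achieves O(n log n).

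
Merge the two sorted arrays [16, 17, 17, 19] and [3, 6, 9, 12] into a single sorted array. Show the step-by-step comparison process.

Merging process:

Compare 16 vs 3: take 3 from right. Merged: [3]
Compare 16 vs 6: take 6 from right. Merged: [3, 6]
Compare 16 vs 9: take 9 from right. Merged: [3, 6, 9]
Compare 16 vs 12: take 12 from right. Merged: [3, 6, 9, 12]
Append remaining from left: [16, 17, 17, 19]. Merged: [3, 6, 9, 12, 16, 17, 17, 19]

Final merged array: [3, 6, 9, 12, 16, 17, 17, 19]
Total comparisons: 4

The merged array is [3, 6, 9, 12, 16, 17, 17, 19], requiring 4 comparisons. The merge step runs in O(n) time where n is the total number of elements.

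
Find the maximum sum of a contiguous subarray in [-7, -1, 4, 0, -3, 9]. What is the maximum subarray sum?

Using Kadane's algorithm on [-7, -1, 4, 0, -3, 9]:

Scanning through the array:
Position 1 (value -1): max_ending_here = -1, max_so_far = -1
Position 2 (value 4): max_ending_here = 4, max_so_far = 4
Position 3 (value 0): max_ending_here = 4, max_so_far = 4
Position 4 (value -3): max_ending_here = 1, max_so_far = 4
Position 5 (value 9): max_ending_here = 10, max_so_far = 10

Maximum subarray: [4, 0, -3, 9]
Maximum sum: 10

The maximum subarray is [4, 0, -3, 9] with sum 10. This subarray runs from index 2 to index 5.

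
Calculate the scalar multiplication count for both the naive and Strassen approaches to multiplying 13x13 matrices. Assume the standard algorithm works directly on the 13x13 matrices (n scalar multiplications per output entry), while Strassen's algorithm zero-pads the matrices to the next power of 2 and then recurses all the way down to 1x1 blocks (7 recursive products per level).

Matrix multiplication for 13x13 matrices:

Strassen's algorithm requires power-of-2 dimensions. Pad 13x13 to 16x16 (next power of 2).

Standard algorithm: 13^3 = 2197 multiplications
Strassen's algorithm: 7^(log2(16)) = 7^4 = 2401 multiplications
Difference: 2197 - 2401 = -204 (Strassen uses MORE here due to padding overhead — for small or just-over-power-of-2 n, padding can outweigh the per-level savings)

Standard: 2197 multiplications (13^3). Strassen: 2401 multiplications (7^4, after padding to 16x16). Strassen reduces 8 recursive multiplications to 7 at each level.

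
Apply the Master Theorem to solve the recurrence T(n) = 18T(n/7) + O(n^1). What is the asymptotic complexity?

Master Theorem for T(n) = 18T(n/7) + O(n^1):

a = 18, b = 7, c = 1
log_b(a) = log_7(18) = 1.4854

Case 1: c = 1 < log_7(18) = 1.4854
T(n) = O(n^(log_7 18))

For T(n) = 18T(n/7) + O(n^1): log_7(18) = 1.4854. This is Case 1 of the Master Theorem (c < log_b(a), work dominated by leaves), giving O(n^(log_7 18)).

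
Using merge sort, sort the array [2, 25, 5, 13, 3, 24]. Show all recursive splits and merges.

Merge sort trace:

Split: [2, 25, 5, 13, 3, 24] -> [2, 25, 5] and [13, 3, 24]
  Split: [2, 25, 5] -> [2] and [25, 5]
    Split: [25, 5] -> [25] and [5]
    Merge: [25] + [5] -> [5, 25]
  Merge: [2] + [5, 25] -> [2, 5, 25]
  Split: [13, 3, 24] -> [13] and [3, 24]
    Split: [3, 24] -> [3] and [24]
    Merge: [3] + [24] -> [3, 24]
  Merge: [13] + [3, 24] -> [3, 13, 24]
Merge: [2, 5, 25] + [3, 13, 24] -> [2, 3, 5, 13, 24, 25]

Final sorted array: [2, 3, 5, 13, 24, 25]

The merge sort proceeds by recursively splitting the array and merging sorted halves.
After all merges, the sorted array is [2, 3, 5, 13, 24, 25].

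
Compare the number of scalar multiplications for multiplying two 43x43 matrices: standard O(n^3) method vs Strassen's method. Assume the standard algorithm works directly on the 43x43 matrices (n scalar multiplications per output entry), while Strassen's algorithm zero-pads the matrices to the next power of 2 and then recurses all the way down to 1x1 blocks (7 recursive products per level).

Matrix multiplication for 43x43 matrices:

Strassen's algorithm requires power-of-2 dimensions. Pad 43x43 to 64x64 (next power of 2).

Standard algorithm: 43^3 = 79507 multiplications
Strassen's algorithm: 7^(log2(64)) = 7^6 = 117649 multiplications
Difference: 79507 - 117649 = -38142 (Strassen uses MORE here due to padding overhead — for small or just-over-power-of-2 n, padding can outweigh the per-level savings)

Standard: 79507 multiplications (43^3). Strassen: 117649 multiplications (7^6, after padding to 64x64). Strassen reduces 8 recursive multiplications to 7 at each level.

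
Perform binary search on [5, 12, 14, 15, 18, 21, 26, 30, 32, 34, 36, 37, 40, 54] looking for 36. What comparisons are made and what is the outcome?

Binary search for 36 in [5, 12, 14, 15, 18, 21, 26, 30, 32, 34, 36, 37, 40, 54]:

lo=0, hi=13, mid=6, arr[mid]=26 -> 26 < 36, search right half
lo=7, hi=13, mid=10, arr[mid]=36 -> Found target at index 10!

Binary search finds 36 at index 10 after 2 comparisons. The search repeatedly halves the search space by comparing with the middle element.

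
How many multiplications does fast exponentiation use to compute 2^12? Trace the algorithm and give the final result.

Computing 2^12 by squaring (build up from 2^1; each line after the first costs one multiplication):

2^1 = 2
2^2 = (2^1)^2 = 2^2 = 4
2^3 = 2 * 2^2 = 2 * 4 = 8
2^6 = (2^3)^2 = 8^2 = 64
2^12 = (2^6)^2 = 64^2 = 4096

Result: 4096
Multiplications needed: 4 (4 lines after 2^1)

2^12 = 4096. Using exponentiation by squaring, this requires 4 multiplications. The key idea: if the exponent is even, square the half-power; if odd, multiply by the base once.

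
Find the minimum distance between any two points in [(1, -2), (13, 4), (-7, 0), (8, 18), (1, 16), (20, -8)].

Computing all pairwise distances among 6 points:

d((1, -2), (13, 4)) = 13.4164
d((1, -2), (-7, 0)) = 8.2462
d((1, -2), (8, 18)) = 21.1896
d((1, -2), (1, 16)) = 18.0
d((1, -2), (20, -8)) = 19.9249
d((13, 4), (-7, 0)) = 20.3961
d((13, 4), (8, 18)) = 14.8661
d((13, 4), (1, 16)) = 16.9706
d((13, 4), (20, -8)) = 13.8924
d((-7, 0), (8, 18)) = 23.4307
d((-7, 0), (1, 16)) = 17.8885
d((-7, 0), (20, -8)) = 28.1603
d((8, 18), (1, 16)) = 7.2801 <-- minimum
d((8, 18), (20, -8)) = 28.6356
d((1, 16), (20, -8)) = 30.6105

Closest pair: (8, 18) and (1, 16) with distance 7.2801

The closest pair is (8, 18) and (1, 16) with Euclidean distance 7.2801. For 6 points, brute-force pairwise comparison is shown above. For large n, the divide-and-conquer algorithm (sort by x, recurse on halves, check the dividing strip) achieves O(n log n).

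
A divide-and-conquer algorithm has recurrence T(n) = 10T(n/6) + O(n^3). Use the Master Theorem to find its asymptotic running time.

Master Theorem for T(n) = 10T(n/6) + O(n^3):

a = 10, b = 6, c = 3
log_b(a) = log_6(10) = 1.2851

Case 3: c = 3 > log_6(10) = 1.2851
T(n) = O(n^3) = O(n^3)

For T(n) = 10T(n/6) + O(n^3): log_6(10) = 1.2851. This is Case 3 of the Master Theorem (c > log_b(a), work dominated by root), giving O(n^3).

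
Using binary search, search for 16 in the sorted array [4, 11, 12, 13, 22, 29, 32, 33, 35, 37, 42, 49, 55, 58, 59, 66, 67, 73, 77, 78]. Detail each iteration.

Binary search for 16 in [4, 11, 12, 13, 22, 29, 32, 33, 35, 37, 42, 49, 55, 58, 59, 66, 67, 73, 77, 78]:

lo=0, hi=19, mid=9, arr[mid]=37 -> 37 > 16, search left half
lo=0, hi=8, mid=4, arr[mid]=22 -> 22 > 16, search left half
lo=0, hi=3, mid=1, arr[mid]=11 -> 11 < 16, search right half
lo=2, hi=3, mid=2, arr[mid]=12 -> 12 < 16, search right half
lo=3, hi=3, mid=3, arr[mid]=13 -> 13 < 16, search right half
lo=4 > hi=3, target 16 not found

Binary search determines that 16 is not in the array after 5 comparisons. The search space was exhausted without finding the target.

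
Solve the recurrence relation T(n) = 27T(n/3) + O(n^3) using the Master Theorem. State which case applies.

Master Theorem for T(n) = 27T(n/3) + O(n^3):

a = 27, b = 3, c = 3
log_b(a) = log_3(27) = 3.0000

Case 2: c = 3 = log_3(27) = 3.0000
T(n) = O(n^3 log n) = O(n^3 log n)

For T(n) = 27T(n/3) + O(n^3): log_3(27) = 3.0000. This is Case 2 of the Master Theorem (c = log_b(a), equal work at all levels), giving O(n^3 log n).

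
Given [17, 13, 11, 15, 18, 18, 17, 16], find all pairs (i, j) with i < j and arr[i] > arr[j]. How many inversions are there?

Finding inversions in [17, 13, 11, 15, 18, 18, 17, 16]:

(0, 1): arr[0]=17 > arr[1]=13
(0, 2): arr[0]=17 > arr[2]=11
(0, 3): arr[0]=17 > arr[3]=15
(0, 7): arr[0]=17 > arr[7]=16
(1, 2): arr[1]=13 > arr[2]=11
(4, 6): arr[4]=18 > arr[6]=17
(4, 7): arr[4]=18 > arr[7]=16
(5, 6): arr[5]=18 > arr[6]=17
(5, 7): arr[5]=18 > arr[7]=16
(6, 7): arr[6]=17 > arr[7]=16

Total inversions: 10

The array has 10 inversion(s): (0,1), (0,2), (0,3), (0,7), (1,2), (4,6), (4,7), (5,6), (5,7), (6,7). Each pair (i,j) satisfies i < j and arr[i] > arr[j].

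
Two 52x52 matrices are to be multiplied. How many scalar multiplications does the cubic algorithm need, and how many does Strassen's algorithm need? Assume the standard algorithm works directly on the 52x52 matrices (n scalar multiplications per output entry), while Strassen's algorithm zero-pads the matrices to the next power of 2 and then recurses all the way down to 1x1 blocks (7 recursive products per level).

Matrix multiplication for 52x52 matrices:

Strassen's algorithm requires power-of-2 dimensions. Pad 52x52 to 64x64 (next power of 2).

Standard algorithm: 52^3 = 140608 multiplications
Strassen's algorithm: 7^(log2(64)) = 7^6 = 117649 multiplications
Savings: 140608 - 117649 = 22959 multiplications

Standard: 140608 multiplications (52^3). Strassen: 117649 multiplications (7^6, after padding to 64x64). Strassen reduces 8 recursive multiplications to 7 at each level.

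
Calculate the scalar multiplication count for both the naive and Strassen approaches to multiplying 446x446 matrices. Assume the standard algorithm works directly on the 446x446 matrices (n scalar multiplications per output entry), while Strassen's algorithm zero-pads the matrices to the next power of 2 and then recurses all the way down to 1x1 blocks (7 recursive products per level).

Matrix multiplication for 446x446 matrices:

Strassen's algorithm requires power-of-2 dimensions. Pad 446x446 to 512x512 (next power of 2).

Standard algorithm: 446^3 = 88716536 multiplications
Strassen's algorithm: 7^(log2(512)) = 7^9 = 40353607 multiplications
Savings: 88716536 - 40353607 = 48362929 multiplications

Standard: 88716536 multiplications (446^3). Strassen: 40353607 multiplications (7^9, after padding to 512x512). Strassen reduces 8 recursive multiplications to 7 at each level.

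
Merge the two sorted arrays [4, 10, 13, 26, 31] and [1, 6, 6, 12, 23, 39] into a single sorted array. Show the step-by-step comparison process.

Merging process:

Compare 4 vs 1: take 1 from right. Merged: [1]
Compare 4 vs 6: take 4 from left. Merged: [1, 4]
Compare 10 vs 6: take 6 from right. Merged: [1, 4, 6]
Compare 10 vs 6: take 6 from right. Merged: [1, 4, 6, 6]
Compare 10 vs 12: take 10 from left. Merged: [1, 4, 6, 6, 10]
Compare 13 vs 12: take 12 from right. Merged: [1, 4, 6, 6, 10, 12]
Compare 13 vs 23: take 13 from left. Merged: [1, 4, 6, 6, 10, 12, 13]
Compare 26 vs 23: take 23 from right. Merged: [1, 4, 6, 6, 10, 12, 13, 23]
Compare 26 vs 39: take 26 from left. Merged: [1, 4, 6, 6, 10, 12, 13, 23, 26]
Compare 31 vs 39: take 31 from left. Merged: [1, 4, 6, 6, 10, 12, 13, 23, 26, 31]
Append remaining from right: [39]. Merged: [1, 4, 6, 6, 10, 12, 13, 23, 26, 31, 39]

Final merged array: [1, 4, 6, 6, 10, 12, 13, 23, 26, 31, 39]
Total comparisons: 10

The merged array is [1, 4, 6, 6, 10, 12, 13, 23, 26, 31, 39], requiring 10 comparisons. The merge step runs in O(n) time where n is the total number of elements.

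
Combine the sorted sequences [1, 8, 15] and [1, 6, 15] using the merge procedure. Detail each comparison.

Merging process:

Compare 1 vs 1: take 1 from left. Merged: [1]
Compare 8 vs 1: take 1 from right. Merged: [1, 1]
Compare 8 vs 6: take 6 from right. Merged: [1, 1, 6]
Compare 8 vs 15: take 8 from left. Merged: [1, 1, 6, 8]
Compare 15 vs 15: take 15 from left. Merged: [1, 1, 6, 8, 15]
Append remaining from right: [15]. Merged: [1, 1, 6, 8, 15, 15]

Final merged array: [1, 1, 6, 8, 15, 15]
Total comparisons: 5

The merged array is [1, 1, 6, 8, 15, 15], requiring 5 comparisons. The merge step runs in O(n) time where n is the total number of elements.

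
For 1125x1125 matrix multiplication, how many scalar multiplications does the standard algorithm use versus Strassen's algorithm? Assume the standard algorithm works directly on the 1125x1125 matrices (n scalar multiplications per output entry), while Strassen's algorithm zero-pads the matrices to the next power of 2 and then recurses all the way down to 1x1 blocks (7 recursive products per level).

Matrix multiplication for 1125x1125 matrices:

Strassen's algorithm requires power-of-2 dimensions. Pad 1125x1125 to 2048x2048 (next power of 2).

Standard algorithm: 1125^3 = 1423828125 multiplications
Strassen's algorithm: 7^(log2(2048)) = 7^11 = 1977326743 multiplications
Difference: 1423828125 - 1977326743 = -553498618 (Strassen uses MORE here due to padding overhead — for small or just-over-power-of-2 n, padding can outweigh the per-level savings)

Standard: 1423828125 multiplications (1125^3). Strassen: 1977326743 multiplications (7^11, after padding to 2048x2048). Strassen reduces 8 recursive multiplications to 7 at each level.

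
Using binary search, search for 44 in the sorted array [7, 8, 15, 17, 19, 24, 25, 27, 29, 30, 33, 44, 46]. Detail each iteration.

Binary search for 44 in [7, 8, 15, 17, 19, 24, 25, 27, 29, 30, 33, 44, 46]:

lo=0, hi=12, mid=6, arr[mid]=25 -> 25 < 44, search right half
lo=7, hi=12, mid=9, arr[mid]=30 -> 30 < 44, search right half
lo=10, hi=12, mid=11, arr[mid]=44 -> Found target at index 11!

Binary search finds 44 at index 11 after 3 comparisons. The search repeatedly halves the search space by comparing with the middle element.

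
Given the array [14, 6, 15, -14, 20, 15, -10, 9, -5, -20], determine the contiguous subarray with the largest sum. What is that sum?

Using Kadane's algorithm on [14, 6, 15, -14, 20, 15, -10, 9, -5, -20]:

Scanning through the array:
Position 1 (value 6): max_ending_here = 20, max_so_far = 20
Position 2 (value 15): max_ending_here = 35, max_so_far = 35
Position 3 (value -14): max_ending_here = 21, max_so_far = 35
Position 4 (value 20): max_ending_here = 41, max_so_far = 41
Position 5 (value 15): max_ending_here = 56, max_so_far = 56
Position 6 (value -10): max_ending_here = 46, max_so_far = 56
Position 7 (value 9): max_ending_here = 55, max_so_far = 56
Position 8 (value -5): max_ending_here = 50, max_so_far = 56
Position 9 (value -20): max_ending_here = 30, max_so_far = 56

Maximum subarray: [14, 6, 15, -14, 20, 15]
Maximum sum: 56

The maximum subarray is [14, 6, 15, -14, 20, 15] with sum 56. This subarray runs from index 0 to index 5.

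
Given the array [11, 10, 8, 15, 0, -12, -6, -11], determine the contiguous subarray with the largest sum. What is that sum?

Using Kadane's algorithm on [11, 10, 8, 15, 0, -12, -6, -11]:

Scanning through the array:
Position 1 (value 10): max_ending_here = 21, max_so_far = 21
Position 2 (value 8): max_ending_here = 29, max_so_far = 29
Position 3 (value 15): max_ending_here = 44, max_so_far = 44
Position 4 (value 0): max_ending_here = 44, max_so_far = 44
Position 5 (value -12): max_ending_here = 32, max_so_far = 44
Position 6 (value -6): max_ending_here = 26, max_so_far = 44
Position 7 (value -11): max_ending_here = 15, max_so_far = 44

Maximum subarray: [11, 10, 8, 15]
Maximum sum: 44

The maximum subarray is [11, 10, 8, 15] with sum 44. This subarray runs from index 0 to index 3.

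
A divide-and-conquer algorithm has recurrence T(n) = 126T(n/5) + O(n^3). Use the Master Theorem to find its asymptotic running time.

Master Theorem for T(n) = 126T(n/5) + O(n^3):

a = 126, b = 5, c = 3
log_b(a) = log_5(126) = 3.0050

Case 1: c = 3 < log_5(126) = 3.0050
T(n) = O(n^(log_5 126))

For T(n) = 126T(n/5) + O(n^3): log_5(126) = 3.0050. This is Case 1 of the Master Theorem (c < log_b(a), work dominated by leaves), giving O(n^(log_5 126)).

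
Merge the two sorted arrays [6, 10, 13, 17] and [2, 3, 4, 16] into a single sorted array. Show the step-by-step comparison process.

Merging process:

Compare 6 vs 2: take 2 from right. Merged: [2]
Compare 6 vs 3: take 3 from right. Merged: [2, 3]
Compare 6 vs 4: take 4 from right. Merged: [2, 3, 4]
Compare 6 vs 16: take 6 from left. Merged: [2, 3, 4, 6]
Compare 10 vs 16: take 10 from left. Merged: [2, 3, 4, 6, 10]
Compare 13 vs 16: take 13 from left. Merged: [2, 3, 4, 6, 10, 13]
Compare 17 vs 16: take 16 from right. Merged: [2, 3, 4, 6, 10, 13, 16]
Append remaining from left: [17]. Merged: [2, 3, 4, 6, 10, 13, 16, 17]

Final merged array: [2, 3, 4, 6, 10, 13, 16, 17]
Total comparisons: 7

The merged array is [2, 3, 4, 6, 10, 13, 16, 17], requiring 7 comparisons. The merge step runs in O(n) time where n is the total number of elements.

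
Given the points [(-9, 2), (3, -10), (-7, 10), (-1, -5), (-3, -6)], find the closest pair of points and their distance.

Computing all pairwise distances among 5 points:

d((-9, 2), (3, -10)) = 16.9706
d((-9, 2), (-7, 10)) = 8.2462
d((-9, 2), (-1, -5)) = 10.6301
d((-9, 2), (-3, -6)) = 10.0
d((3, -10), (-7, 10)) = 22.3607
d((3, -10), (-1, -5)) = 6.4031
d((3, -10), (-3, -6)) = 7.2111
d((-7, 10), (-1, -5)) = 16.1555
d((-7, 10), (-3, -6)) = 16.4924
d((-1, -5), (-3, -6)) = 2.2361 <-- minimum

Closest pair: (-1, -5) and (-3, -6) with distance 2.2361

The closest pair is (-1, -5) and (-3, -6) with Euclidean distance 2.2361. For 5 points, brute-force pairwise comparison is shown above. For large n, the divide-and-conquer algorithm (sort by x, recurse on halves, check the dividing strip) achieves O(n log n).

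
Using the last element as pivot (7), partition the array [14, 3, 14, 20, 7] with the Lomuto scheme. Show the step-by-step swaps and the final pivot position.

Lomuto partition with pivot = 7:

Initial array: [14, 3, 14, 20, 7]

arr[0]=14 > 7: no swap
arr[1]=3 <= 7: swap with position 0, array becomes [3, 14, 14, 20, 7]
arr[2]=14 > 7: no swap
arr[3]=20 > 7: no swap

Place pivot at position 1: [3, 7, 14, 20, 14]
Pivot position: 1

After partitioning with pivot 7, the array becomes [3, 7, 14, 20, 14]. The pivot is placed at index 1. All elements to the left of the pivot are <= 7, and all elements to the right are > 7.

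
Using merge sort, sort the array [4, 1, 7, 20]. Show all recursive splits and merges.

Merge sort trace:

Split: [4, 1, 7, 20] -> [4, 1] and [7, 20]
  Split: [4, 1] -> [4] and [1]
  Merge: [4] + [1] -> [1, 4]
  Split: [7, 20] -> [7] and [20]
  Merge: [7] + [20] -> [7, 20]
Merge: [1, 4] + [7, 20] -> [1, 4, 7, 20]

Final sorted array: [1, 4, 7, 20]

The merge sort proceeds by recursively splitting the array and merging sorted halves.
After all merges, the sorted array is [1, 4, 7, 20].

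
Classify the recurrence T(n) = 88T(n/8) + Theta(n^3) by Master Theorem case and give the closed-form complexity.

Master Theorem for T(n) = 88T(n/8) + O(n^3):

a = 88, b = 8, c = 3
log_b(a) = log_8(88) = 2.1531

Case 3: c = 3 > log_8(88) = 2.1531
T(n) = O(n^3) = O(n^3)

For T(n) = 88T(n/8) + O(n^3): log_8(88) = 2.1531. This is Case 3 of the Master Theorem (c > log_b(a), work dominated by root), giving O(n^3).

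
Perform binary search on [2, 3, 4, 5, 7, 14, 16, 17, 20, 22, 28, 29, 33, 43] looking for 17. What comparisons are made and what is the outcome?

Binary search for 17 in [2, 3, 4, 5, 7, 14, 16, 17, 20, 22, 28, 29, 33, 43]:

lo=0, hi=13, mid=6, arr[mid]=16 -> 16 < 17, search right half
lo=7, hi=13, mid=10, arr[mid]=28 -> 28 > 17, search left half
lo=7, hi=9, mid=8, arr[mid]=20 -> 20 > 17, search left half
lo=7, hi=7, mid=7, arr[mid]=17 -> Found target at index 7!

Binary search finds 17 at index 7 after 4 comparisons. The search repeatedly halves the search space by comparing with the middle element.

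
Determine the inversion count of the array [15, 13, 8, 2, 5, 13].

Finding inversions in [15, 13, 8, 2, 5, 13]:

(0, 1): arr[0]=15 > arr[1]=13
(0, 2): arr[0]=15 > arr[2]=8
(0, 3): arr[0]=15 > arr[3]=2
(0, 4): arr[0]=15 > arr[4]=5
(0, 5): arr[0]=15 > arr[5]=13
(1, 2): arr[1]=13 > arr[2]=8
(1, 3): arr[1]=13 > arr[3]=2
(1, 4): arr[1]=13 > arr[4]=5
(2, 3): arr[2]=8 > arr[3]=2
(2, 4): arr[2]=8 > arr[4]=5

Total inversions: 10

The array has 10 inversion(s): (0,1), (0,2), (0,3), (0,4), (0,5), (1,2), (1,3), (1,4), (2,3), (2,4). Each pair (i,j) satisfies i < j and arr[i] > arr[j].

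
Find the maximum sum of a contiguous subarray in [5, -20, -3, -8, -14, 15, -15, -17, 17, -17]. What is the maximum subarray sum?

Using Kadane's algorithm on [5, -20, -3, -8, -14, 15, -15, -17, 17, -17]:

Scanning through the array:
Position 1 (value -20): max_ending_here = -15, max_so_far = 5
Position 2 (value -3): max_ending_here = -3, max_so_far = 5
Position 3 (value -8): max_ending_here = -8, max_so_far = 5
Position 4 (value -14): max_ending_here = -14, max_so_far = 5
Position 5 (value 15): max_ending_here = 15, max_so_far = 15
Position 6 (value -15): max_ending_here = 0, max_so_far = 15
Position 7 (value -17): max_ending_here = -17, max_so_far = 15
Position 8 (value 17): max_ending_here = 17, max_so_far = 17
Position 9 (value -17): max_ending_here = 0, max_so_far = 17

Maximum subarray: [17]
Maximum sum: 17

The maximum subarray is [17] with sum 17. This subarray runs from index 8 to index 8.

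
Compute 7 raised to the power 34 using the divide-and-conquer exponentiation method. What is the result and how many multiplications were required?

Computing 7^34 by squaring (build up from 7^1; each line after the first costs one multiplication):

7^1 = 7
7^2 = (7^1)^2 = 7^2 = 49
7^4 = (7^2)^2 = 49^2 = 2401
7^8 = (7^4)^2 = 2401^2 = 5764801
7^16 = (7^8)^2 = 5764801^2 = 33232930569601
7^17 = 7 * 7^16 = 7 * 33232930569601 = 232630513987207
7^34 = (7^17)^2 = 232630513987207^2 = 54116956037952111668959660849

Result: 54116956037952111668959660849
Multiplications needed: 6 (6 lines after 7^1)

7^34 = 54116956037952111668959660849. Using exponentiation by squaring, this requires 6 multiplications. The key idea: if the exponent is even, square the half-power; if odd, multiply by the base once.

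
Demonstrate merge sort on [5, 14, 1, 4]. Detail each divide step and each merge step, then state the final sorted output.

Merge sort trace:

Split: [5, 14, 1, 4] -> [5, 14] and [1, 4]
  Split: [5, 14] -> [5] and [14]
  Merge: [5] + [14] -> [5, 14]
  Split: [1, 4] -> [1] and [4]
  Merge: [1] + [4] -> [1, 4]
Merge: [5, 14] + [1, 4] -> [1, 4, 5, 14]

Final sorted array: [1, 4, 5, 14]

The merge sort proceeds by recursively splitting the array and merging sorted halves.
After all merges, the sorted array is [1, 4, 5, 14].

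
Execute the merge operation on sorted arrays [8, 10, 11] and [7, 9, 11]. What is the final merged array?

Merging process:

Compare 8 vs 7: take 7 from right. Merged: [7]
Compare 8 vs 9: take 8 from left. Merged: [7, 8]
Compare 10 vs 9: take 9 from right. Merged: [7, 8, 9]
Compare 10 vs 11: take 10 from left. Merged: [7, 8, 9, 10]
Compare 11 vs 11: take 11 from left. Merged: [7, 8, 9, 10, 11]
Append remaining from right: [11]. Merged: [7, 8, 9, 10, 11, 11]

Final merged array: [7, 8, 9, 10, 11, 11]
Total comparisons: 5

The merged array is [7, 8, 9, 10, 11, 11], requiring 5 comparisons. The merge step runs in O(n) time where n is the total number of elements.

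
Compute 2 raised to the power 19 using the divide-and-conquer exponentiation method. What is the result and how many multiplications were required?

Computing 2^19 by squaring (build up from 2^1; each line after the first costs one multiplication):

2^1 = 2
2^2 = (2^1)^2 = 2^2 = 4
2^4 = (2^2)^2 = 4^2 = 16
2^8 = (2^4)^2 = 16^2 = 256
2^9 = 2 * 2^8 = 2 * 256 = 512
2^18 = (2^9)^2 = 512^2 = 262144
2^19 = 2 * 2^18 = 2 * 262144 = 524288

Result: 524288
Multiplications needed: 6 (6 lines after 2^1)

2^19 = 524288. Using exponentiation by squaring, this requires 6 multiplications. The key idea: if the exponent is even, square the half-power; if odd, multiply by the base once.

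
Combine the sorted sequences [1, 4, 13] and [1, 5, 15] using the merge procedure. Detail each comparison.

Merging process:

Compare 1 vs 1: take 1 from left. Merged: [1]
Compare 4 vs 1: take 1 from right. Merged: [1, 1]
Compare 4 vs 5: take 4 from left. Merged: [1, 1, 4]
Compare 13 vs 5: take 5 from right. Merged: [1, 1, 4, 5]
Compare 13 vs 15: take 13 from left. Merged: [1, 1, 4, 5, 13]
Append remaining from right: [15]. Merged: [1, 1, 4, 5, 13, 15]

Final merged array: [1, 1, 4, 5, 13, 15]
Total comparisons: 5

The merged array is [1, 1, 4, 5, 13, 15], requiring 5 comparisons. The merge step runs in O(n) time where n is the total number of elements.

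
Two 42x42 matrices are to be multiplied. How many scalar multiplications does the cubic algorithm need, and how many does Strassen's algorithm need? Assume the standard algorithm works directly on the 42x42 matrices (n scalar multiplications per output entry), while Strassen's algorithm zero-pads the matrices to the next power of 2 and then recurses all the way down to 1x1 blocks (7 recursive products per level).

Matrix multiplication for 42x42 matrices:

Strassen's algorithm requires power-of-2 dimensions. Pad 42x42 to 64x64 (next power of 2).

Standard algorithm: 42^3 = 74088 multiplications
Strassen's algorithm: 7^(log2(64)) = 7^6 = 117649 multiplications
Difference: 74088 - 117649 = -43561 (Strassen uses MORE here due to padding overhead — for small or just-over-power-of-2 n, padding can outweigh the per-level savings)

Standard: 74088 multiplications (42^3). Strassen: 117649 multiplications (7^6, after padding to 64x64). Strassen reduces 8 recursive multiplications to 7 at each level.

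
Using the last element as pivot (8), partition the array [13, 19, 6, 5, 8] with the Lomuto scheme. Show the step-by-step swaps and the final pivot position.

Lomuto partition with pivot = 8:

Initial array: [13, 19, 6, 5, 8]

arr[0]=13 > 8: no swap
arr[1]=19 > 8: no swap
arr[2]=6 <= 8: swap with position 0, array becomes [6, 19, 13, 5, 8]
arr[3]=5 <= 8: swap with position 1, array becomes [6, 5, 13, 19, 8]

Place pivot at position 2: [6, 5, 8, 19, 13]
Pivot position: 2

After partitioning with pivot 8, the array becomes [6, 5, 8, 19, 13]. The pivot is placed at index 2. All elements to the left of the pivot are <= 8, and all elements to the right are > 8.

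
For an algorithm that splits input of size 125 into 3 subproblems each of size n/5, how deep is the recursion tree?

For divide and conquer with division factor 5:

Problem sizes at each level:
Level 0: 125
Level 1: 25
Level 2: 5
Level 3: 1

The root is level 0 and the size-1 base case is level 3 (the tree spans levels 0 through 3, i.e. 4 levels counting the root), so the depth is the number of divisions: log_5(125) = 3

The recursion tree depth is log_5(125) = 3. At each level, the problem size is divided by 5, so it takes 3 divisions to reduce to a base case of size 1. The algorithm makes 3 recursive calls at each level.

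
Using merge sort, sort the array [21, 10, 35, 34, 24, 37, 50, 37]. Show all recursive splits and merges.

Merge sort trace:

Split: [21, 10, 35, 34, 24, 37, 50, 37] -> [21, 10, 35, 34] and [24, 37, 50, 37]
  Split: [21, 10, 35, 34] -> [21, 10] and [35, 34]
    Split: [21, 10] -> [21] and [10]
    Merge: [21] + [10] -> [10, 21]
    Split: [35, 34] -> [35] and [34]
    Merge: [35] + [34] -> [34, 35]
  Merge: [10, 21] + [34, 35] -> [10, 21, 34, 35]
  Split: [24, 37, 50, 37] -> [24, 37] and [50, 37]
    Split: [24, 37] -> [24] and [37]
    Merge: [24] + [37] -> [24, 37]
    Split: [50, 37] -> [50] and [37]
    Merge: [50] + [37] -> [37, 50]
  Merge: [24, 37] + [37, 50] -> [24, 37, 37, 50]
Merge: [10, 21, 34, 35] + [24, 37, 37, 50] -> [10, 21, 24, 34, 35, 37, 37, 50]

Final sorted array: [10, 21, 24, 34, 35, 37, 37, 50]

The merge sort proceeds by recursively splitting the array and merging sorted halves.
After all merges, the sorted array is [10, 21, 24, 34, 35, 37, 37, 50].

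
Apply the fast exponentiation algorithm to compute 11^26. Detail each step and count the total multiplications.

Computing 11^26 by squaring (build up from 11^1; each line after the first costs one multiplication):

11^1 = 11
11^2 = (11^1)^2 = 11^2 = 121
11^3 = 11 * 11^2 = 11 * 121 = 1331
11^6 = (11^3)^2 = 1331^2 = 1771561
11^12 = (11^6)^2 = 1771561^2 = 3138428376721
11^13 = 11 * 11^12 = 11 * 3138428376721 = 34522712143931
11^26 = (11^13)^2 = 34522712143931^2 = 1191817653772720942460132761

Result: 1191817653772720942460132761
Multiplications needed: 6 (6 lines after 11^1)

11^26 = 1191817653772720942460132761. Using exponentiation by squaring, this requires 6 multiplications. The key idea: if the exponent is even, square the half-power; if odd, multiply by the base once.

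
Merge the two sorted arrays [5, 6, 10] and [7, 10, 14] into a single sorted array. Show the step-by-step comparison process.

Merging process:

Compare 5 vs 7: take 5 from left. Merged: [5]
Compare 6 vs 7: take 6 from left. Merged: [5, 6]
Compare 10 vs 7: take 7 from right. Merged: [5, 6, 7]
Compare 10 vs 10: take 10 from left. Merged: [5, 6, 7, 10]
Append remaining from right: [10, 14]. Merged: [5, 6, 7, 10, 10, 14]

Final merged array: [5, 6, 7, 10, 10, 14]
Total comparisons: 4

The merged array is [5, 6, 7, 10, 10, 14], requiring 4 comparisons. The merge step runs in O(n) time where n is the total number of elements.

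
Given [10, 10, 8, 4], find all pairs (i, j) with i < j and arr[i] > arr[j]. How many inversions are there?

Finding inversions in [10, 10, 8, 4]:

(0, 2): arr[0]=10 > arr[2]=8
(0, 3): arr[0]=10 > arr[3]=4
(1, 2): arr[1]=10 > arr[2]=8
(1, 3): arr[1]=10 > arr[3]=4
(2, 3): arr[2]=8 > arr[3]=4

Total inversions: 5

The array has 5 inversion(s): (0,2), (0,3), (1,2), (1,3), (2,3). Each pair (i,j) satisfies i < j and arr[i] > arr[j].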